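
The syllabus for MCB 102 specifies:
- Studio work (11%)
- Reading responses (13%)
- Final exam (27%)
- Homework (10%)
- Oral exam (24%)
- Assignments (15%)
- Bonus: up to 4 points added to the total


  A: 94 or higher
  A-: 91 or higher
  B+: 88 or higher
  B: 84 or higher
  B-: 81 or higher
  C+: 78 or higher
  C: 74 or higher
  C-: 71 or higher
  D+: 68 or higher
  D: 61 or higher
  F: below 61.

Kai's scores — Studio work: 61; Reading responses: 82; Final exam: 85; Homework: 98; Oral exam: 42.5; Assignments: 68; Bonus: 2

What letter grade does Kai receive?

Weighted total:
  Studio work 61 × 0.11 = 6.71
  Reading responses 82 × 0.13 = 10.66
  Final exam 85 × 0.27 = 22.95
  Homework 98 × 0.1 = 9.8
  Oral exam 42.5 × 0.24 = 10.2
  Assignments 68 × 0.15 = 10.2
Sum = 70.52
Bonus: 70.52 + 2 = 72.52
72.52 is ≥ 71 and < 74 → C-

C-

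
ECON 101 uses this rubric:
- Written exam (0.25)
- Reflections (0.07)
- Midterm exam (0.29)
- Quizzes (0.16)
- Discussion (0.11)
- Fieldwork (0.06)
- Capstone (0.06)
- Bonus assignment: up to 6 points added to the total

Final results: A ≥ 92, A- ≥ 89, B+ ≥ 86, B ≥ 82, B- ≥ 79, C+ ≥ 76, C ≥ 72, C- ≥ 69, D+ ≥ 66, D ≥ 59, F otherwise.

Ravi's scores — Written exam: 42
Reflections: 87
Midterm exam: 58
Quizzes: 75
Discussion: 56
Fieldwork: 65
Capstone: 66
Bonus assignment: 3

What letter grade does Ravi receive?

D

Weighted total:
  Written exam 42 × 0.25 = 10.5
  Reflections 87 × 0.07 = 6.09
  Midterm exam 58 × 0.29 = 16.82
  Quizzes 75 × 0.16 = 12
  Discussion 56 × 0.11 = 6.16
  Fieldwork 65 × 0.06 = 3.9
  Capstone 66 × 0.06 = 3.96
Sum = 59.43
Bonus assignment: 59.43 + 3 = 62.43
62.43 is ≥ 59 and < 66 → D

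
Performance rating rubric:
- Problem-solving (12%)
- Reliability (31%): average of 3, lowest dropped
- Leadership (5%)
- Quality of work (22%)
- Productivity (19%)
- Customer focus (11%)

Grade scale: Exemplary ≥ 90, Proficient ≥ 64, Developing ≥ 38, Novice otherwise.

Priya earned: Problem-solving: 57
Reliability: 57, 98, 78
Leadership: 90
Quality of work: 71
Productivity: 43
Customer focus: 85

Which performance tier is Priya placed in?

Proficient

Reliability: drop 57 → average of remaining 2 = 176/2 = 88
Weighted total:
  Problem-solving 57 × 0.12 = 6.84
  Reliability 88 × 0.31 = 27.28
  Leadership 90 × 0.05 = 4.5
  Quality of work 71 × 0.22 = 15.62
  Productivity 43 × 0.19 = 8.17
  Customer focus 85 × 0.11 = 9.35
Sum = 71.76
71.76 is ≥ 64 and < 90 → Proficient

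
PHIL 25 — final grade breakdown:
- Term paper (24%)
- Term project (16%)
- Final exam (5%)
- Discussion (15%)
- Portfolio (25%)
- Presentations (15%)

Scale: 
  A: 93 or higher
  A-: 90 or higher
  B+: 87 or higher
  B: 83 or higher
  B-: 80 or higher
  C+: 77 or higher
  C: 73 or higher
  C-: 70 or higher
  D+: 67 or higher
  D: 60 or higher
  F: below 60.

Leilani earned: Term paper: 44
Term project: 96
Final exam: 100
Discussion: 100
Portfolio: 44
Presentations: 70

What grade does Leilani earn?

D+

Weighted total:
  Term paper 44 × 0.24 = 10.56
  Term project 96 × 0.16 = 15.36
  Final exam 100 × 0.05 = 5
  Discussion 100 × 0.15 = 15
  Portfolio 44 × 0.25 = 11
  Presentations 70 × 0.15 = 10.5
Sum = 67.42
67.42 is ≥ 67 and < 70 → D+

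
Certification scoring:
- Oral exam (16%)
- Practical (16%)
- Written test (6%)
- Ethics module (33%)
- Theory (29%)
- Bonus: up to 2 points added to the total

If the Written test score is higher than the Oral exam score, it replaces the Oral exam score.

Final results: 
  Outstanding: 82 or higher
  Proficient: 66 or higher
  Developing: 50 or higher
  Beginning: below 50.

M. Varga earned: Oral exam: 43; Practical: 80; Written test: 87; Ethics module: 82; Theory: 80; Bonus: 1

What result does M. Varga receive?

Outstanding

Written test (87) > Oral exam (43), so Oral exam counts as 87.
Weighted total:
  Oral exam 87 × 0.16 = 13.92
  Practical 80 × 0.16 = 12.8
  Written test 87 × 0.06 = 5.22
  Ethics module 82 × 0.33 = 27.06
  Theory 80 × 0.29 = 23.2
Sum = 82.2
Bonus: 82.2 + 1 = 83.2
83.2 ≥ 82 → Outstanding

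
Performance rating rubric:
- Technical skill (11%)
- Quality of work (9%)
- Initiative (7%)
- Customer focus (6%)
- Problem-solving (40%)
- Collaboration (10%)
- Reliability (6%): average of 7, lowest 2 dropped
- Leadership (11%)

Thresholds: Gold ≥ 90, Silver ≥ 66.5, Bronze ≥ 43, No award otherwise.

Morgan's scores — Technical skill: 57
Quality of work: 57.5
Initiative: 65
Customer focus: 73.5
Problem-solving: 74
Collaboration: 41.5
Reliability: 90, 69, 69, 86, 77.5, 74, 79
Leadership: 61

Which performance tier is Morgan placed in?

Reliability: drop 69, 69 → average of remaining 5 = 406.5/5 = 81.3
Weighted total:
  Technical skill 57 × 0.11 = 6.27
  Quality of work 57.5 × 0.09 = 5.175
  Initiative 65 × 0.07 = 4.55
  Customer focus 73.5 × 0.06 = 4.41
  Problem-solving 74 × 0.4 = 29.6
  Collaboration 41.5 × 0.1 = 4.15
  Reliability 81.3 × 0.06 = 4.878
  Leadership 61 × 0.11 = 6.71
Sum = 65.743
65.743 is ≥ 43 and < 66.5 → Bronze

Bronze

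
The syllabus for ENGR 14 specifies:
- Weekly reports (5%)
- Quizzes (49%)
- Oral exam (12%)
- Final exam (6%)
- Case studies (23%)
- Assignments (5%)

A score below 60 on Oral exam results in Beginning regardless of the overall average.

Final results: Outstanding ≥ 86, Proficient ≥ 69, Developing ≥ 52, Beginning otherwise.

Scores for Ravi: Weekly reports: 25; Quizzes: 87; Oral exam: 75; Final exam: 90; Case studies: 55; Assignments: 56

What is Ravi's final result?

Oral exam score 75 ≥ 60: minimum met.
Weighted total:
  Weekly reports 25 × 0.05 = 1.25
  Quizzes 87 × 0.49 = 42.63
  Oral exam 75 × 0.12 = 9
  Final exam 90 × 0.06 = 5.4
  Case studies 55 × 0.23 = 12.65
  Assignments 56 × 0.05 = 2.8
Sum = 73.73
73.73 is ≥ 69 and < 86 → Proficient

Proficient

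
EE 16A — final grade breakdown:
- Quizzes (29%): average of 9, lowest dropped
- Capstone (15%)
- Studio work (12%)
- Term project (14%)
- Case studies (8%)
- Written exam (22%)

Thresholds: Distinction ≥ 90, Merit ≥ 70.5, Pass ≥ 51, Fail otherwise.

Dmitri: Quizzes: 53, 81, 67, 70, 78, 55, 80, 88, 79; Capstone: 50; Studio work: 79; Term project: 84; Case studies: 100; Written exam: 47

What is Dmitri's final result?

Pass

Quizzes: drop 53 → average of remaining 8 = 598/8 = 74.75
Weighted total:
  Quizzes 74.75 × 0.29 = 21.6775
  Capstone 50 × 0.15 = 7.5
  Studio work 79 × 0.12 = 9.48
  Term project 84 × 0.14 = 11.76
  Case studies 100 × 0.08 = 8
  Written exam 47 × 0.22 = 10.34
Sum = 68.7575
68.7575 is ≥ 51 and < 70.5 → Pass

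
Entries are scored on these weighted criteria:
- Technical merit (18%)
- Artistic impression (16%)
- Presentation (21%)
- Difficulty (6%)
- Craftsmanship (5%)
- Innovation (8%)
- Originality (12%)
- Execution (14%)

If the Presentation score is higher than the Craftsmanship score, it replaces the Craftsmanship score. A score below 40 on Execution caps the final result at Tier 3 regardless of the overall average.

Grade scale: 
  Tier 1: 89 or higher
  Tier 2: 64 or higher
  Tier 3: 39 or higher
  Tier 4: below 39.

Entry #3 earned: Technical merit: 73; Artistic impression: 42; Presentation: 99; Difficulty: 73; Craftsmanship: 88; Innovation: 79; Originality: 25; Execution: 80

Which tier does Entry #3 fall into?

Presentation (99) > Craftsmanship (88), so Craftsmanship counts as 99.
Execution score 80 ≥ 40: minimum met.
Weighted total:
  Technical merit 73 × 0.18 = 13.14
  Artistic impression 42 × 0.16 = 6.72
  Presentation 99 × 0.21 = 20.79
  Difficulty 73 × 0.06 = 4.38
  Craftsmanship 99 × 0.05 = 4.95
  Innovation 79 × 0.08 = 6.32
  Originality 25 × 0.12 = 3
  Execution 80 × 0.14 = 11.2
Sum = 70.5
70.5 is ≥ 64 and < 89 → Tier 2

Tier 2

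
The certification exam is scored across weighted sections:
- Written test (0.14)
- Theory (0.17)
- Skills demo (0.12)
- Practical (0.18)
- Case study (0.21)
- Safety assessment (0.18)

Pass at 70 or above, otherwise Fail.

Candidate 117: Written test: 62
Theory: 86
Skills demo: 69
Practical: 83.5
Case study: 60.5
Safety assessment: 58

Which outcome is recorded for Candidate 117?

Weighted total:
  Written test 62 × 0.14 = 8.68
  Theory 86 × 0.17 = 14.62
  Skills demo 69 × 0.12 = 8.28
  Practical 83.5 × 0.18 = 15.03
  Case study 60.5 × 0.21 = 12.705
  Safety assessment 58 × 0.18 = 10.44
Sum = 69.755
69.755 < 70 → Fail

Fail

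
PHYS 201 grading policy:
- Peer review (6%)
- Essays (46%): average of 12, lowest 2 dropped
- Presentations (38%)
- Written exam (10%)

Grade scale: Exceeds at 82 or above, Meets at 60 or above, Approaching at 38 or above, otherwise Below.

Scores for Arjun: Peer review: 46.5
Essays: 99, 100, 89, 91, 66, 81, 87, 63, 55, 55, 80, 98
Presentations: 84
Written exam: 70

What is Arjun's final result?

Essays: drop 55, 55 → average of remaining 10 = 854/10 = 85.4
Weighted total:
  Peer review 46.5 × 0.06 = 2.79
  Essays 85.4 × 0.46 = 39.284
  Presentations 84 × 0.38 = 31.92
  Written exam 70 × 0.1 = 7
Sum = 80.994
80.994 is ≥ 60 and < 82 → Meets

Meets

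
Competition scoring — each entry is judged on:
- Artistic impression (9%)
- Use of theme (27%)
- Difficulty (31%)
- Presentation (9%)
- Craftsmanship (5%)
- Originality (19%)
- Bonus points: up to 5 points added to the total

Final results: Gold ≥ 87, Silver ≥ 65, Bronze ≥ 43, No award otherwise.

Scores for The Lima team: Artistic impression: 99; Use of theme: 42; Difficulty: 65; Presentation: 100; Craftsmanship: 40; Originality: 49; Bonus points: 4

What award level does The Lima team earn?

Bronze

Weighted total:
  Artistic impression 99 × 0.09 = 8.91
  Use of theme 42 × 0.27 = 11.34
  Difficulty 65 × 0.31 = 20.15
  Presentation 100 × 0.09 = 9
  Craftsmanship 40 × 0.05 = 2
  Originality 49 × 0.19 = 9.31
Sum = 60.71
Bonus points: 60.71 + 4 = 64.71
64.71 is ≥ 43 and < 65 → Bronze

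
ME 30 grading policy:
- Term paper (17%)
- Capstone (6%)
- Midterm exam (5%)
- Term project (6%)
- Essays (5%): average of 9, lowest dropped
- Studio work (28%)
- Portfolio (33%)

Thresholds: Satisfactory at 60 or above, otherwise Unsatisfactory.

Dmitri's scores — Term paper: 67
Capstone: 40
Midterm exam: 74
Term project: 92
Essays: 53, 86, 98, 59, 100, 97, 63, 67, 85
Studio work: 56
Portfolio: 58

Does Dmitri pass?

Satisfactory

Essays: drop 53 → average of remaining 8 = 655/8 = 81.875
Weighted total:
  Term paper 67 × 0.17 = 11.39
  Capstone 40 × 0.06 = 2.4
  Midterm exam 74 × 0.05 = 3.7
  Term project 92 × 0.06 = 5.52
  Essays 81.875 × 0.05 = 4.09375
  Studio work 56 × 0.28 = 15.68
  Portfolio 58 × 0.33 = 19.14
Sum = 61.92375
61.92375 ≥ 60 → Satisfactory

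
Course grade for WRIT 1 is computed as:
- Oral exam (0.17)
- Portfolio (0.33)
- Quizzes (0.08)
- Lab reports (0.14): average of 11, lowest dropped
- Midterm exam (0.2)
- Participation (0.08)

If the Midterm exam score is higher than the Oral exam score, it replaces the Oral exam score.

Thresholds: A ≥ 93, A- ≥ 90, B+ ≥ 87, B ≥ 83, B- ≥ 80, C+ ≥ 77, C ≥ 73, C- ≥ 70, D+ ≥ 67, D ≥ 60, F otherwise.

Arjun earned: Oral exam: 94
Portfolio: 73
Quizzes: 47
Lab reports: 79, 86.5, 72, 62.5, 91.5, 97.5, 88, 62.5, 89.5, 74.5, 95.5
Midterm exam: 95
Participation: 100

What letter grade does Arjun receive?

B-

Lab reports: drop 62.5 → average of remaining 10 = 836.5/10 = 83.65
Midterm exam (95) > Oral exam (94), so Oral exam counts as 95.
Weighted total:
  Oral exam 95 × 0.17 = 16.15
  Portfolio 73 × 0.33 = 24.09
  Quizzes 47 × 0.08 = 3.76
  Lab reports 83.65 × 0.14 = 11.711
  Midterm exam 95 × 0.2 = 19
  Participation 100 × 0.08 = 8
Sum = 82.711
82.711 is ≥ 80 and < 83 → B-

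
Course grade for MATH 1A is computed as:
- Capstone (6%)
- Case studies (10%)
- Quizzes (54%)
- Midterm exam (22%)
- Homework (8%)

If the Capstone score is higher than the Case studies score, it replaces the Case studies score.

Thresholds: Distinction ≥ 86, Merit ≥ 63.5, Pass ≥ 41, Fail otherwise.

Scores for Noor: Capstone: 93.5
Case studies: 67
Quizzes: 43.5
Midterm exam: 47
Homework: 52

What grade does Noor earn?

Capstone (93.5) > Case studies (67), so Case studies counts as 93.5.
Weighted total:
  Capstone 93.5 × 0.06 = 5.61
  Case studies 93.5 × 0.1 = 9.35
  Quizzes 43.5 × 0.54 = 23.49
  Midterm exam 47 × 0.22 = 10.34
  Homework 52 × 0.08 = 4.16
Sum = 52.95
52.95 is ≥ 41 and < 63.5 → Pass

Pass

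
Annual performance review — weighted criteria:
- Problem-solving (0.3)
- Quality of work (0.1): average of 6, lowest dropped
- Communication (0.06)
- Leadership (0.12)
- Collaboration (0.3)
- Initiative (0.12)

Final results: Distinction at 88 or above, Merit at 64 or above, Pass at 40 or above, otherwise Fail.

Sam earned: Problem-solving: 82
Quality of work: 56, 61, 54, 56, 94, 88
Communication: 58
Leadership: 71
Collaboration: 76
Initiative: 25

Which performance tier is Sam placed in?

Quality of work: drop 54 → average of remaining 5 = 355/5 = 71
Weighted total:
  Problem-solving 82 × 0.3 = 24.6
  Quality of work 71 × 0.1 = 7.1
  Communication 58 × 0.06 = 3.48
  Leadership 71 × 0.12 = 8.52
  Collaboration 76 × 0.3 = 22.8
  Initiative 25 × 0.12 = 3
Sum = 69.5
69.5 is ≥ 64 and < 88 → Merit

Merit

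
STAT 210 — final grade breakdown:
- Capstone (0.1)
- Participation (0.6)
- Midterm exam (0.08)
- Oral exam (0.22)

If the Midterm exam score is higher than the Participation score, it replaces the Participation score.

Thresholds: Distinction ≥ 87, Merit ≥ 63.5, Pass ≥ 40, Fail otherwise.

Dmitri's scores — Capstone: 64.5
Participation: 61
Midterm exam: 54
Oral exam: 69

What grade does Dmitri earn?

Pass

Midterm exam (54) ≤ Participation (61), so Participation stays at 61.
Weighted total:
  Capstone 64.5 × 0.1 = 6.45
  Participation 61 × 0.6 = 36.6
  Midterm exam 54 × 0.08 = 4.32
  Oral exam 69 × 0.22 = 15.18
Sum = 62.55
62.55 is ≥ 40 and < 63.5 → Pass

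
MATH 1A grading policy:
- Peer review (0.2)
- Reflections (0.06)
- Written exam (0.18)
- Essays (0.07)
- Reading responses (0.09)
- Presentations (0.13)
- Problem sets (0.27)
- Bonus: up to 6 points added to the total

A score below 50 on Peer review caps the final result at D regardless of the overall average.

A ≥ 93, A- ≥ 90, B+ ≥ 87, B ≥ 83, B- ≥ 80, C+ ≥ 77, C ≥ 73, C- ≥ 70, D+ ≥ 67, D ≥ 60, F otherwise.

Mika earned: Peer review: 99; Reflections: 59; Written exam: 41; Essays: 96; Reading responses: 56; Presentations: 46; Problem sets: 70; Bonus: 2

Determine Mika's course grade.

D+

Peer review score 99 ≥ 50: minimum met.
Weighted total:
  Peer review 99 × 0.2 = 19.8
  Reflections 59 × 0.06 = 3.54
  Written exam 41 × 0.18 = 7.38
  Essays 96 × 0.07 = 6.72
  Reading responses 56 × 0.09 = 5.04
  Presentations 46 × 0.13 = 5.98
  Problem sets 70 × 0.27 = 18.9
Sum = 67.36
Bonus: 67.36 + 2 = 69.36
69.36 is ≥ 67 and < 70 → D+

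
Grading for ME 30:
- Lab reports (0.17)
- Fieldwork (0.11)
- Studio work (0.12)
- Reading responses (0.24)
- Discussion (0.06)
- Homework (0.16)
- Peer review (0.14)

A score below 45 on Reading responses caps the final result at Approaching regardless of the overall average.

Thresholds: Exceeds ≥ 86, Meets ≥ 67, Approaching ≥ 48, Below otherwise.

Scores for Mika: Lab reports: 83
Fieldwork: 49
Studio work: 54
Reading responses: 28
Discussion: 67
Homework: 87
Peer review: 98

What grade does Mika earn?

Reading responses score 28 < 45: minimum not met.
Weighted total:
  Lab reports 83 × 0.17 = 14.11
  Fieldwork 49 × 0.11 = 5.39
  Studio work 54 × 0.12 = 6.48
  Reading responses 28 × 0.24 = 6.72
  Discussion 67 × 0.06 = 4.02
  Homework 87 × 0.16 = 13.92
  Peer review 98 × 0.14 = 13.72
Sum = 64.36
64.36 would be Approaching; cap at Approaching applies → Approaching.

Approaching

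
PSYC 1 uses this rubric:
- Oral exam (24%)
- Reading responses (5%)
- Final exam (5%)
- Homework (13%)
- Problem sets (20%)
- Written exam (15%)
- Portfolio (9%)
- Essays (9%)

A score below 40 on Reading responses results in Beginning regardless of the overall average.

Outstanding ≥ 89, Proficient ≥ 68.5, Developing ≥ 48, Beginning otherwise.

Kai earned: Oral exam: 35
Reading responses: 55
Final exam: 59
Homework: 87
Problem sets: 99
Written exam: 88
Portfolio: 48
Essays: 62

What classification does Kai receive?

Reading responses score 55 ≥ 40: minimum met.
Weighted total:
  Oral exam 35 × 0.24 = 8.4
  Reading responses 55 × 0.05 = 2.75
  Final exam 59 × 0.05 = 2.95
  Homework 87 × 0.13 = 11.31
  Problem sets 99 × 0.2 = 19.8
  Written exam 88 × 0.15 = 13.2
  Portfolio 48 × 0.09 = 4.32
  Essays 62 × 0.09 = 5.58
Sum = 68.31
68.31 is ≥ 48 and < 68.5 → Developing

Developing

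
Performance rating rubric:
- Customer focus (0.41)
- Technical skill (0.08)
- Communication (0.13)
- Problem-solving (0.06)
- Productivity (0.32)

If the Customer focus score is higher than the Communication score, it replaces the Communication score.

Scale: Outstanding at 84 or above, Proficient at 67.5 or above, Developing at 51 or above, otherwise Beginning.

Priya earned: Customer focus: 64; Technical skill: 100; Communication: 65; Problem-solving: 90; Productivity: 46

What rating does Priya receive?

Developing

Customer focus (64) ≤ Communication (65), so Communication stays at 65.
Weighted total:
  Customer focus 64 × 0.41 = 26.24
  Technical skill 100 × 0.08 = 8
  Communication 65 × 0.13 = 8.45
  Problem-solving 90 × 0.06 = 5.4
  Productivity 46 × 0.32 = 14.72
Sum = 62.81
62.81 is ≥ 51 and < 67.5 → Developing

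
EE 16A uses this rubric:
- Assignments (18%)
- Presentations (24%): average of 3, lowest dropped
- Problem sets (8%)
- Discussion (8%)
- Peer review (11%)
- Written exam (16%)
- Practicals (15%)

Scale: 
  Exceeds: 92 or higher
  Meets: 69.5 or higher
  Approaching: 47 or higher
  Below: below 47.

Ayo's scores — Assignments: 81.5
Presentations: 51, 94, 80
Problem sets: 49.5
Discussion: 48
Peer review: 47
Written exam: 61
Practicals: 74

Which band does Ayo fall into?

Approaching

Presentations: drop 51 → average of remaining 2 = 174/2 = 87
Weighted total:
  Assignments 81.5 × 0.18 = 14.67
  Presentations 87 × 0.24 = 20.88
  Problem sets 49.5 × 0.08 = 3.96
  Discussion 48 × 0.08 = 3.84
  Peer review 47 × 0.11 = 5.17
  Written exam 61 × 0.16 = 9.76
  Practicals 74 × 0.15 = 11.1
Sum = 69.38
69.38 is ≥ 47 and < 69.5 → Approaching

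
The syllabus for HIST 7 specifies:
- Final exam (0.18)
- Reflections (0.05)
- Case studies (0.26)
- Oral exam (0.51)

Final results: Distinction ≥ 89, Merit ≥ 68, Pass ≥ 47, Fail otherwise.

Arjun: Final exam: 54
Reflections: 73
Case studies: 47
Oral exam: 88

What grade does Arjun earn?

Merit

Weighted total:
  Final exam 54 × 0.18 = 9.72
  Reflections 73 × 0.05 = 3.65
  Case studies 47 × 0.26 = 12.22
  Oral exam 88 × 0.51 = 44.88
Sum = 70.47
70.47 is ≥ 68 and < 89 → Merit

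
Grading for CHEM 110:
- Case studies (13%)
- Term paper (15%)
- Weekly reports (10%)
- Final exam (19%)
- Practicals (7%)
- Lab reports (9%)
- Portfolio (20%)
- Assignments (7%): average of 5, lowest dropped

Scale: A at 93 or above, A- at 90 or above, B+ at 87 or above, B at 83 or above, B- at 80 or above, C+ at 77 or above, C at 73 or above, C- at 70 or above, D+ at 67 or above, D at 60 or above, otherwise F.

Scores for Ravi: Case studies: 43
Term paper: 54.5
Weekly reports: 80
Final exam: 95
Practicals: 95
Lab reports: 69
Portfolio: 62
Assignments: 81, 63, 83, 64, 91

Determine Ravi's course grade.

Assignments: drop 63 → average of remaining 4 = 319/4 = 79.75
Weighted total:
  Case studies 43 × 0.13 = 5.59
  Term paper 54.5 × 0.15 = 8.175
  Weekly reports 80 × 0.1 = 8
  Final exam 95 × 0.19 = 18.05
  Practicals 95 × 0.07 = 6.65
  Lab reports 69 × 0.09 = 6.21
  Portfolio 62 × 0.2 = 12.4
  Assignments 79.75 × 0.07 = 5.5825
Sum = 70.6575
70.6575 is ≥ 70 and < 73 → C-

C-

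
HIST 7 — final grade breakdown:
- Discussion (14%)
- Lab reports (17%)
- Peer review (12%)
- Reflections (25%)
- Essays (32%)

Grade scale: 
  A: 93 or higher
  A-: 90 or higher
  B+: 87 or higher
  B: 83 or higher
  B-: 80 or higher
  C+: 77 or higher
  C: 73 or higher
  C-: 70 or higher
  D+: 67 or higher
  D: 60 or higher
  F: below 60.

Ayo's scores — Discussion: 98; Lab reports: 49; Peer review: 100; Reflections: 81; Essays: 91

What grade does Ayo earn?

B

Weighted total:
  Discussion 98 × 0.14 = 13.72
  Lab reports 49 × 0.17 = 8.33
  Peer review 100 × 0.12 = 12
  Reflections 81 × 0.25 = 20.25
  Essays 91 × 0.32 = 29.12
Sum = 83.42
83.42 is ≥ 83 and < 87 → B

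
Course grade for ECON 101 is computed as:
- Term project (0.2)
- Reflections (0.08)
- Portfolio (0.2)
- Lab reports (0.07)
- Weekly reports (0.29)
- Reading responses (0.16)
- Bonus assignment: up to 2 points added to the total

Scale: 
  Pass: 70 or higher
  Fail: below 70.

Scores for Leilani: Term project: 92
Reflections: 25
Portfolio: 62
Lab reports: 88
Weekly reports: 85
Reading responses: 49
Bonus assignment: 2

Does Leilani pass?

Weighted total:
  Term project 92 × 0.2 = 18.4
  Reflections 25 × 0.08 = 2
  Portfolio 62 × 0.2 = 12.4
  Lab reports 88 × 0.07 = 6.16
  Weekly reports 85 × 0.29 = 24.65
  Reading responses 49 × 0.16 = 7.84
Sum = 71.45
Bonus assignment: 71.45 + 2 = 73.45
73.45 ≥ 70 → Pass

Pass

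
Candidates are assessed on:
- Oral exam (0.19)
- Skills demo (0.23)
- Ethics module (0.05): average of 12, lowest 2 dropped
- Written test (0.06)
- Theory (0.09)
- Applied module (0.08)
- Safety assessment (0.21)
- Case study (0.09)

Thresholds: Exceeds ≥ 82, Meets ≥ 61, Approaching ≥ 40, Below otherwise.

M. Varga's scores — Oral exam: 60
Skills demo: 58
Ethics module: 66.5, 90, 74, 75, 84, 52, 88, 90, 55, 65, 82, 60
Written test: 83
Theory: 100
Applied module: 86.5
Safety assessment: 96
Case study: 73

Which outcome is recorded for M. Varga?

Ethics module: drop 52, 55 → average of remaining 10 = 774.5/10 = 77.45
Weighted total:
  Oral exam 60 × 0.19 = 11.4
  Skills demo 58 × 0.23 = 13.34
  Ethics module 77.45 × 0.05 = 3.8725
  Written test 83 × 0.06 = 4.98
  Theory 100 × 0.09 = 9
  Applied module 86.5 × 0.08 = 6.92
  Safety assessment 96 × 0.21 = 20.16
  Case study 73 × 0.09 = 6.57
Sum = 76.2425
76.2425 is ≥ 61 and < 82 → Meets

Meets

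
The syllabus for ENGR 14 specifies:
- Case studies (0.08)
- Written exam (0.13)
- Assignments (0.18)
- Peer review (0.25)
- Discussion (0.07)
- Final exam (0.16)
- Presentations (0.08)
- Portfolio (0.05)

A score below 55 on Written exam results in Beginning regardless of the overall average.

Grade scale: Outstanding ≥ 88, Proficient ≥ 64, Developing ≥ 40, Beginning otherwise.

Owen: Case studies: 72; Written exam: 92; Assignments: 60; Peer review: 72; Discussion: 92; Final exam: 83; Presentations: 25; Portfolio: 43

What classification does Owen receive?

Written exam score 92 ≥ 55: minimum met.
Weighted total:
  Case studies 72 × 0.08 = 5.76
  Written exam 92 × 0.13 = 11.96
  Assignments 60 × 0.18 = 10.8
  Peer review 72 × 0.25 = 18
  Discussion 92 × 0.07 = 6.44
  Final exam 83 × 0.16 = 13.28
  Presentations 25 × 0.08 = 2
  Portfolio 43 × 0.05 = 2.15
Sum = 70.39
70.39 is ≥ 64 and < 88 → Proficient

Proficient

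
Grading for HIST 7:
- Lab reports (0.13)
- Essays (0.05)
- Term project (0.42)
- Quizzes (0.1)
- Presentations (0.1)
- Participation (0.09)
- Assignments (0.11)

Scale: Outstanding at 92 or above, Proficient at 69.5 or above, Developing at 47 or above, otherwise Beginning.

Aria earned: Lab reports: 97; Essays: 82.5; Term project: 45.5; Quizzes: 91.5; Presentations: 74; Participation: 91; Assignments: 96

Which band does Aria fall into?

Weighted total:
  Lab reports 97 × 0.13 = 12.61
  Essays 82.5 × 0.05 = 4.125
  Term project 45.5 × 0.42 = 19.11
  Quizzes 91.5 × 0.1 = 9.15
  Presentations 74 × 0.1 = 7.4
  Participation 91 × 0.09 = 8.19
  Assignments 96 × 0.11 = 10.56
Sum = 71.145
71.145 is ≥ 69.5 and < 92 → Proficient

Proficient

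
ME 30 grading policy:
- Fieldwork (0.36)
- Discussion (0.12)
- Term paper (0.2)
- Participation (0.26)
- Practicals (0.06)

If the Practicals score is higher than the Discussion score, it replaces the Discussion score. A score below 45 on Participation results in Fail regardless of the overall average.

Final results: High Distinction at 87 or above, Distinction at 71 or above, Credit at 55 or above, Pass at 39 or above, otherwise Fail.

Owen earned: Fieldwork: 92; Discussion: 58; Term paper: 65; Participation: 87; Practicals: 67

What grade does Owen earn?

Distinction

Practicals (67) > Discussion (58), so Discussion counts as 67.
Participation score 87 ≥ 45: minimum met.
Weighted total:
  Fieldwork 92 × 0.36 = 33.12
  Discussion 67 × 0.12 = 8.04
  Term paper 65 × 0.2 = 13
  Participation 87 × 0.26 = 22.62
  Practicals 67 × 0.06 = 4.02
Sum = 80.8
80.8 is ≥ 71 and < 87 → Distinction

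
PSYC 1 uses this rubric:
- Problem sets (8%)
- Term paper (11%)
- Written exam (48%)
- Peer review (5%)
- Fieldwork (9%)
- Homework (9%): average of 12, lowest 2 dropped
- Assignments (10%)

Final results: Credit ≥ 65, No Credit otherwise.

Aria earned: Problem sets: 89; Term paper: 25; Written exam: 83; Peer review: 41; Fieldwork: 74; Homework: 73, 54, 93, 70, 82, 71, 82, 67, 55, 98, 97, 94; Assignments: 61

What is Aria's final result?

Credit

Homework: drop 54, 55 → average of remaining 10 = 827/10 = 82.7
Weighted total:
  Problem sets 89 × 0.08 = 7.12
  Term paper 25 × 0.11 = 2.75
  Written exam 83 × 0.48 = 39.84
  Peer review 41 × 0.05 = 2.05
  Fieldwork 74 × 0.09 = 6.66
  Homework 82.7 × 0.09 = 7.443
  Assignments 61 × 0.1 = 6.1
Sum = 71.963
71.963 ≥ 65 → Credit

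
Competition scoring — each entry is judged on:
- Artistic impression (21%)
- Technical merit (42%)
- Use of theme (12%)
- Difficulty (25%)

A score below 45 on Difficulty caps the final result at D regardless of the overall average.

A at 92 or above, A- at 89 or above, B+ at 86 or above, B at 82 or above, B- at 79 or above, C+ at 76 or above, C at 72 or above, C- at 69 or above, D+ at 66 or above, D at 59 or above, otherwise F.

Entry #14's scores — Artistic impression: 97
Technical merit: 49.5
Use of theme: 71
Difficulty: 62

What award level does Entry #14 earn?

Difficulty score 62 ≥ 45: minimum met.
Weighted total:
  Artistic impression 97 × 0.21 = 20.37
  Technical merit 49.5 × 0.42 = 20.79
  Use of theme 71 × 0.12 = 8.52
  Difficulty 62 × 0.25 = 15.5
Sum = 65.18
65.18 is ≥ 59 and < 66 → D

D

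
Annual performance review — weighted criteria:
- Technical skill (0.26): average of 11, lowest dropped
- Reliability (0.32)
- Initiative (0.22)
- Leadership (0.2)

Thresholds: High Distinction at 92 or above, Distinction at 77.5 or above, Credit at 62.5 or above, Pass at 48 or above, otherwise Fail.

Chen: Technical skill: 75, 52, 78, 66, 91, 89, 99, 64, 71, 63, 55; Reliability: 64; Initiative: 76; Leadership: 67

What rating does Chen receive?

Technical skill: drop 52 → average of remaining 10 = 751/10 = 75.1
Weighted total:
  Technical skill 75.1 × 0.26 = 19.526
  Reliability 64 × 0.32 = 20.48
  Initiative 76 × 0.22 = 16.72
  Leadership 67 × 0.2 = 13.4
Sum = 70.126
70.126 is ≥ 62.5 and < 77.5 → Credit

Credit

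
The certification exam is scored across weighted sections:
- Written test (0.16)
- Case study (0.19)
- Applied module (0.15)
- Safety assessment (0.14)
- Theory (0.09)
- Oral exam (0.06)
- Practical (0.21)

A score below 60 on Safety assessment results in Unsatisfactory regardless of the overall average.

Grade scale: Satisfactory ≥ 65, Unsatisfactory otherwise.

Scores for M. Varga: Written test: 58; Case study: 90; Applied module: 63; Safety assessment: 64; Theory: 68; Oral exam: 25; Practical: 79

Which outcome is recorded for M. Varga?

Satisfactory

Safety assessment score 64 ≥ 60: minimum met.
Weighted total:
  Written test 58 × 0.16 = 9.28
  Case study 90 × 0.19 = 17.1
  Applied module 63 × 0.15 = 9.45
  Safety assessment 64 × 0.14 = 8.96
  Theory 68 × 0.09 = 6.12
  Oral exam 25 × 0.06 = 1.5
  Practical 79 × 0.21 = 16.59
Sum = 69
69 ≥ 65 → Satisfactory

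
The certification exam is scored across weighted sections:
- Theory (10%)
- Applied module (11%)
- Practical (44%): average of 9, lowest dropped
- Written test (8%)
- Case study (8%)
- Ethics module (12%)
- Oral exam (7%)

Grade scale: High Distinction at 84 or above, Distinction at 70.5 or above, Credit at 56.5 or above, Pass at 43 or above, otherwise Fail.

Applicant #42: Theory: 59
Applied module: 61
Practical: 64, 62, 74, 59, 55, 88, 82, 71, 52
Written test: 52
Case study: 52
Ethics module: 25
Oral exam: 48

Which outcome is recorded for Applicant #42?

Practical: drop 52 → average of remaining 8 = 555/8 = 69.375
Weighted total:
  Theory 59 × 0.1 = 5.9
  Applied module 61 × 0.11 = 6.71
  Practical 69.375 × 0.44 = 30.525
  Written test 52 × 0.08 = 4.16
  Case study 52 × 0.08 = 4.16
  Ethics module 25 × 0.12 = 3
  Oral exam 48 × 0.07 = 3.36
Sum = 57.815
57.815 is ≥ 56.5 and < 70.5 → Credit

Credit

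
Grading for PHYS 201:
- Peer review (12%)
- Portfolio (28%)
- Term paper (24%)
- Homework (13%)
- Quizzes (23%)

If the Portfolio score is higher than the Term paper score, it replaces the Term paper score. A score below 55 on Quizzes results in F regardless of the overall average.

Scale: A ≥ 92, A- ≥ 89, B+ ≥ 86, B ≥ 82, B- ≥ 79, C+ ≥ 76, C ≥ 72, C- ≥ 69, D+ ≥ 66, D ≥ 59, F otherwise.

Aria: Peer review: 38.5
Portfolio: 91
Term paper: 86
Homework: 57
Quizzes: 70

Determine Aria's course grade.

C

Portfolio (91) > Term paper (86), so Term paper counts as 91.
Quizzes score 70 ≥ 55: minimum met.
Weighted total:
  Peer review 38.5 × 0.12 = 4.62
  Portfolio 91 × 0.28 = 25.48
  Term paper 91 × 0.24 = 21.84
  Homework 57 × 0.13 = 7.41
  Quizzes 70 × 0.23 = 16.1
Sum = 75.45
75.45 is ≥ 72 and < 76 → C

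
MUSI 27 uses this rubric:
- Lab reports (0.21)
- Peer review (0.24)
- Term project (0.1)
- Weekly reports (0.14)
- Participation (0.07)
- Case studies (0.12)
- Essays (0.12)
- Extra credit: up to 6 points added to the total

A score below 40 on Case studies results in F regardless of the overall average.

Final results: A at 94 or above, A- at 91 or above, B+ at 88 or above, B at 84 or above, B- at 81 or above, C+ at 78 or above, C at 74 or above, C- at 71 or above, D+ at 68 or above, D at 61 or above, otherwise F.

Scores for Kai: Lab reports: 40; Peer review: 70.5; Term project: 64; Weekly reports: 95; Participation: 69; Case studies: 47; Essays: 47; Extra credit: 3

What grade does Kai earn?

D

Case studies score 47 ≥ 40: minimum met.
Weighted total:
  Lab reports 40 × 0.21 = 8.4
  Peer review 70.5 × 0.24 = 16.92
  Term project 64 × 0.1 = 6.4
  Weekly reports 95 × 0.14 = 13.3
  Participation 69 × 0.07 = 4.83
  Case studies 47 × 0.12 = 5.64
  Essays 47 × 0.12 = 5.64
Sum = 61.13
Extra credit: 61.13 + 3 = 64.13
64.13 is ≥ 61 and < 68 → D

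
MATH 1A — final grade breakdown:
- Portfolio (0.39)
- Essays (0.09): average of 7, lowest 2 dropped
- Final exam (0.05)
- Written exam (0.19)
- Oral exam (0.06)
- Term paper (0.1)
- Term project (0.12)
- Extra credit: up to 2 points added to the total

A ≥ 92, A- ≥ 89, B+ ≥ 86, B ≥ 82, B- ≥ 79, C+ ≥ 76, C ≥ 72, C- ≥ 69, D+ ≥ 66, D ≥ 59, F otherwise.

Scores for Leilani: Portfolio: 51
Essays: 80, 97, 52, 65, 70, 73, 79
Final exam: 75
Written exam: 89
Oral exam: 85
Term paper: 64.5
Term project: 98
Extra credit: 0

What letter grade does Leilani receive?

C-

Essays: drop 52, 65 → average of remaining 5 = 399/5 = 79.8
Weighted total:
  Portfolio 51 × 0.39 = 19.89
  Essays 79.8 × 0.09 = 7.182
  Final exam 75 × 0.05 = 3.75
  Written exam 89 × 0.19 = 16.91
  Oral exam 85 × 0.06 = 5.1
  Term paper 64.5 × 0.1 = 6.45
  Term project 98 × 0.12 = 11.76
Sum = 71.042
Extra credit: 71.042 + 0 = 71.042
71.042 is ≥ 69 and < 72 → C-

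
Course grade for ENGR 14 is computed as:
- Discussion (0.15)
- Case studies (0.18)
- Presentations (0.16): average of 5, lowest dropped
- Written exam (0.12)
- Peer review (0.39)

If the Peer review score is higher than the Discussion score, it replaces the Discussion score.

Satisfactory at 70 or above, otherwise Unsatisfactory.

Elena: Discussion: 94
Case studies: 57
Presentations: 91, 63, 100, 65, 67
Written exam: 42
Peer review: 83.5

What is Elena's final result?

Satisfactory

Presentations: drop 63 → average of remaining 4 = 323/4 = 80.75
Peer review (83.5) ≤ Discussion (94), so Discussion stays at 94.
Weighted total:
  Discussion 94 × 0.15 = 14.1
  Case studies 57 × 0.18 = 10.26
  Presentations 80.75 × 0.16 = 12.92
  Written exam 42 × 0.12 = 5.04
  Peer review 83.5 × 0.39 = 32.565
Sum = 74.885
74.885 ≥ 70 → Satisfactory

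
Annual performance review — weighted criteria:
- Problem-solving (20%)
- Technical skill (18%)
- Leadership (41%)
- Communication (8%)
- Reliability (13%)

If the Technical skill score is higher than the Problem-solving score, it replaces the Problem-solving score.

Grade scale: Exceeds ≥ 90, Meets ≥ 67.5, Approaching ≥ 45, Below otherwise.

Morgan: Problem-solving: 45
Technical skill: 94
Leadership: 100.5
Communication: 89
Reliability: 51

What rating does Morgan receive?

Technical skill (94) > Problem-solving (45), so Problem-solving counts as 94.
Weighted total:
  Problem-solving 94 × 0.2 = 18.8
  Technical skill 94 × 0.18 = 16.92
  Leadership 100.5 × 0.41 = 41.205
  Communication 89 × 0.08 = 7.12
  Reliability 51 × 0.13 = 6.63
Sum = 90.675
90.675 ≥ 90 → Exceeds

Exceeds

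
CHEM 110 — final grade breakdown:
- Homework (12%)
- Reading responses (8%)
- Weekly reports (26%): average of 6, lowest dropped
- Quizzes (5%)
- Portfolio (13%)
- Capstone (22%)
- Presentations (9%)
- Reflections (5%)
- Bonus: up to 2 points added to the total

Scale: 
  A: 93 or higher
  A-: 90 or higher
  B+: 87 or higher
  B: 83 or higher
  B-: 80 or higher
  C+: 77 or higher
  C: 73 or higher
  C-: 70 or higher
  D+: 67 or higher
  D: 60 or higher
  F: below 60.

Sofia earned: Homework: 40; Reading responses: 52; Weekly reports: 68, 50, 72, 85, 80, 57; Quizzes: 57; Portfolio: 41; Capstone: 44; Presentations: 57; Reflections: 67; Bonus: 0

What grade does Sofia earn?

Weekly reports: drop 50 → average of remaining 5 = 362/5 = 72.4
Weighted total:
  Homework 40 × 0.12 = 4.8
  Reading responses 52 × 0.08 = 4.16
  Weekly reports 72.4 × 0.26 = 18.824
  Quizzes 57 × 0.05 = 2.85
  Portfolio 41 × 0.13 = 5.33
  Capstone 44 × 0.22 = 9.68
  Presentations 57 × 0.09 = 5.13
  Reflections 67 × 0.05 = 3.35
Sum = 54.124
Bonus: 54.124 + 0 = 54.124
54.124 < 60 → F

F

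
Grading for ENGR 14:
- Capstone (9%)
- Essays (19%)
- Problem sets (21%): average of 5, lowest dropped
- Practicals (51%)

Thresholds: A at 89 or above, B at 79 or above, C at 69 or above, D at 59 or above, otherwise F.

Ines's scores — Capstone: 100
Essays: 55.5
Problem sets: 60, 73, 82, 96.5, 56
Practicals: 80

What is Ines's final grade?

Problem sets: drop 56 → average of remaining 4 = 311.5/4 = 77.875
Weighted total:
  Capstone 100 × 0.09 = 9
  Essays 55.5 × 0.19 = 10.545
  Problem sets 77.875 × 0.21 = 16.35375
  Practicals 80 × 0.51 = 40.8
Sum = 76.69875
76.69875 is ≥ 69 and < 79 → C

C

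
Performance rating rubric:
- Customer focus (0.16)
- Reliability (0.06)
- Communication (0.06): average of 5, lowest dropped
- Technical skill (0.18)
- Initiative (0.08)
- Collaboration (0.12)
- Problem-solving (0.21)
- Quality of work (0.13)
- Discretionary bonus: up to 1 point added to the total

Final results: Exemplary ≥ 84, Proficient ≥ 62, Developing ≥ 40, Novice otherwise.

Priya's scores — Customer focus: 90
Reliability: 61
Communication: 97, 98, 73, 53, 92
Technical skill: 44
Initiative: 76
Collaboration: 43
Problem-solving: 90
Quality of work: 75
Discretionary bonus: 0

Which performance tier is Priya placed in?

Communication: drop 53 → average of remaining 4 = 360/4 = 90
Weighted total:
  Customer focus 90 × 0.16 = 14.4
  Reliability 61 × 0.06 = 3.66
  Communication 90 × 0.06 = 5.4
  Technical skill 44 × 0.18 = 7.92
  Initiative 76 × 0.08 = 6.08
  Collaboration 43 × 0.12 = 5.16
  Problem-solving 90 × 0.21 = 18.9
  Quality of work 75 × 0.13 = 9.75
Sum = 71.27
Discretionary bonus: 71.27 + 0 = 71.27
71.27 is ≥ 62 and < 84 → Proficient

Proficient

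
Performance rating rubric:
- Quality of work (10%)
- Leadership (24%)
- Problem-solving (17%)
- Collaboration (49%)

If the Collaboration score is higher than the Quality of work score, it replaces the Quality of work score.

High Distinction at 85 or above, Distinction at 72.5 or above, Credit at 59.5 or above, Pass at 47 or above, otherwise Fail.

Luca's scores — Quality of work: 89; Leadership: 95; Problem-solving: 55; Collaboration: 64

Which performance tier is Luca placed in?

Credit

Collaboration (64) ≤ Quality of work (89), so Quality of work stays at 89.
Weighted total:
  Quality of work 89 × 0.1 = 8.9
  Leadership 95 × 0.24 = 22.8
  Problem-solving 55 × 0.17 = 9.35
  Collaboration 64 × 0.49 = 31.36
Sum = 72.41
72.41 is ≥ 59.5 and < 72.5 → Credit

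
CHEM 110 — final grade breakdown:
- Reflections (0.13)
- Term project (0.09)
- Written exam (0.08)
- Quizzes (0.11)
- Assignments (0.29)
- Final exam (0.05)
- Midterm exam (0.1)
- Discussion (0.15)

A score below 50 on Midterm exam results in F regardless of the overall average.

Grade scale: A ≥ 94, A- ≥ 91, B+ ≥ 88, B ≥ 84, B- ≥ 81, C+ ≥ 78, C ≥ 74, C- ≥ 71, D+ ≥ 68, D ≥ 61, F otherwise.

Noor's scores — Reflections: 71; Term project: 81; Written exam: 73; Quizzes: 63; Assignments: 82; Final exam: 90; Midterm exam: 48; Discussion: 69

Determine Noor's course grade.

Midterm exam score 48 < 50: minimum not met.
Weighted total:
  Reflections 71 × 0.13 = 9.23
  Term project 81 × 0.09 = 7.29
  Written exam 73 × 0.08 = 5.84
  Quizzes 63 × 0.11 = 6.93
  Assignments 82 × 0.29 = 23.78
  Final exam 90 × 0.05 = 4.5
  Midterm exam 48 × 0.1 = 4.8
  Discussion 69 × 0.15 = 10.35
Sum = 72.72
Because the Midterm exam minimum was not met, the result is F.

F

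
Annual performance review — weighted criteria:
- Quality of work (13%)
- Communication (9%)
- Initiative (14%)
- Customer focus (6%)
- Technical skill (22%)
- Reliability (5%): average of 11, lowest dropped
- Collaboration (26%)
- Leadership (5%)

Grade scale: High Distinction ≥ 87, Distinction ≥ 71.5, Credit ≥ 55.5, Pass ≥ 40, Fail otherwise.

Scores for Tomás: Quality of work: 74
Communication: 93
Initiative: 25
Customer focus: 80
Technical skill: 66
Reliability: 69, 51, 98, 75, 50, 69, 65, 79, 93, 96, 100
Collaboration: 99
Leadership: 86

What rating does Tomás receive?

Distinction

Reliability: drop 50 → average of remaining 10 = 795/10 = 79.5
Weighted total:
  Quality of work 74 × 0.13 = 9.62
  Communication 93 × 0.09 = 8.37
  Initiative 25 × 0.14 = 3.5
  Customer focus 80 × 0.06 = 4.8
  Technical skill 66 × 0.22 = 14.52
  Reliability 79.5 × 0.05 = 3.975
  Collaboration 99 × 0.26 = 25.74
  Leadership 86 × 0.05 = 4.3
Sum = 74.825
74.825 is ≥ 71.5 and < 87 → Distinction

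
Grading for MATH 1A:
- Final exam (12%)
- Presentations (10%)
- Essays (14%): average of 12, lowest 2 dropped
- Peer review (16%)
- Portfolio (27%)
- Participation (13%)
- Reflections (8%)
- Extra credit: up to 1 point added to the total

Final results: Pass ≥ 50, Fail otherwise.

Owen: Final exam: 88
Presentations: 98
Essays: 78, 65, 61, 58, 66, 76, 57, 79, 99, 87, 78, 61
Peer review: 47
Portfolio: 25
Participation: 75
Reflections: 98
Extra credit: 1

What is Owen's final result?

Pass

Essays: drop 57, 58 → average of remaining 10 = 750/10 = 75
Weighted total:
  Final exam 88 × 0.12 = 10.56
  Presentations 98 × 0.1 = 9.8
  Essays 75 × 0.14 = 10.5
  Peer review 47 × 0.16 = 7.52
  Portfolio 25 × 0.27 = 6.75
  Participation 75 × 0.13 = 9.75
  Reflections 98 × 0.08 = 7.84
Sum = 62.72
Extra credit: 62.72 + 1 = 63.72
63.72 ≥ 50 → Pass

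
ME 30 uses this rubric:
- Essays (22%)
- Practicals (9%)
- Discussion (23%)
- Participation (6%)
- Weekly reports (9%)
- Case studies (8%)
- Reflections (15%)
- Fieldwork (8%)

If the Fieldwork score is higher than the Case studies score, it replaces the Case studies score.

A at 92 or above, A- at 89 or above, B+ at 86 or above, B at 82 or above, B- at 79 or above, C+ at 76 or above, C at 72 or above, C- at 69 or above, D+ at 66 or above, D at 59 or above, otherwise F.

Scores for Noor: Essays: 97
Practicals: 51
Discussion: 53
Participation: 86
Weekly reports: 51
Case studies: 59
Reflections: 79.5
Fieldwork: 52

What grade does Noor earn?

D+

Fieldwork (52) ≤ Case studies (59), so Case studies stays at 59.
Weighted total:
  Essays 97 × 0.22 = 21.34
  Practicals 51 × 0.09 = 4.59
  Discussion 53 × 0.23 = 12.19
  Participation 86 × 0.06 = 5.16
  Weekly reports 51 × 0.09 = 4.59
  Case studies 59 × 0.08 = 4.72
  Reflections 79.5 × 0.15 = 11.925
  Fieldwork 52 × 0.08 = 4.16
Sum = 68.675
68.675 is ≥ 66 and < 69 → D+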